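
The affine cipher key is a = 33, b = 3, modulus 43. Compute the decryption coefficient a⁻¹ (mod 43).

30

Extended Euclidean algorithm:
43 = 1×33 + 10
33 = 3×10 + 3
10 = 3×3 + 1
3 = 3×1 + 0
The gcd is 1. Working backward:
1 = 10 − 3·3
1 = −3·33 + 10·10
1 = 10·43 − 13·33
Thus 33·(-13) ≡ 1 (mod 43); reducing, -13 mod 43 = 30.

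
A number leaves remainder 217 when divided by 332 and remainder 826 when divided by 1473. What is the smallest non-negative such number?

Write x = 217 + 332·k. Then 332·k ≡ 826 − 217 ≡ 609 (mod 1473).
Need 332⁻¹ mod 1473. Extended Euclid on (1473, 332):
1473 = 4×332 + 145
332 = 2×145 + 42
145 = 3×42 + 19
42 = 2×19 + 4
19 = 4×4 + 3
4 = 1×3 + 1
3 = 3×1 + 0
Back-substitute:
1 = 4 − 3
1 = −19 + 5·4
1 = 5·42 − 11·19
1 = −11·145 + 38·42
1 = 38·332 − 87·145
1 = −87·1473 + 386·332
332⁻¹ ≡ 386 (mod 1473), so k ≡ 386·609 ≡ 867 (mod 1473).
x = 217 + 332·867 = 288061.

288061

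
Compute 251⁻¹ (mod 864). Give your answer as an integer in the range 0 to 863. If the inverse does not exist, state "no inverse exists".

Extended Euclidean algorithm:
864 = 3×251 + 111
251 = 2×111 + 29
111 = 3×29 + 24
29 = 1×24 + 5
24 = 4×5 + 4
5 = 1×4 + 1
4 = 4×1 + 0
Since gcd(251, 864) = 1, back-substitute to write 1 as a combination:
1 = 5 − 4
1 = −24 + 5·5
1 = 5·29 − 6·24
1 = −6·111 + 23·29
1 = 23·251 − 52·111
1 = −52·864 + 179·251
So 251·179 ≡ 1 (mod 864).

179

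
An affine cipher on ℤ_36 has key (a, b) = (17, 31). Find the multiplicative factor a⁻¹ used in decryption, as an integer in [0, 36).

17

Apply the Euclidean algorithm to 36 and 17:
36 = 2*17 + 2
17 = 8*2 + 1
2 = 2*1 + 0
Since gcd(17, 36) = 1, back-substitute to write 1 as a combination:
1 = 17 − 8·2
1 = −8·36 + 17·17
So 17·17 ≡ 1 (mod 36).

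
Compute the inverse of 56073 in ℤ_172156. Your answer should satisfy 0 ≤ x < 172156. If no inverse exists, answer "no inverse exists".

54441

Run Euclid on (172156, 56073):
172156 = 3·56073 + 3937
56073 = 14·3937 + 955
3937 = 4·955 + 117
955 = 8·117 + 19
117 = 6·19 + 3
19 = 6·3 + 1
3 = 3·1 + 0
The gcd is 1. Working backward:
1 = 19 − 6·3
1 = −6·117 + 37·19
1 = 37·955 − 302·117
1 = −302·3937 + 1245·955
1 = 1245·56073 − 17732·3937
1 = −17732·172156 + 54441·56073
So 56073·54441 ≡ 1 (mod 172156).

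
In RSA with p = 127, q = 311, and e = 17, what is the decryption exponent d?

6893

φ(n) = (p−1)(q−1) = 126·310 = 39060.
Need d with 17·d ≡ 1 (mod 39060). Apply the extended Euclidean algorithm:
39060 = 2297×17 + 11
17 = 1×11 + 6
11 = 1×6 + 5
6 = 1×5 + 1
5 = 5×1 + 0
Back-substitute:
1 = 6 − 5
1 = −11 + 2·6
1 = 2·17 − 3·11
1 = −3·39060 + 6893·17
So 17·6893 ≡ 1 (mod 39060), hence d = 6893.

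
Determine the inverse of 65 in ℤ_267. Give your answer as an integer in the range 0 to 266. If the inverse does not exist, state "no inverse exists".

152

Extended Euclidean algorithm:
267 = 4×65 + 7
65 = 9×7 + 2
7 = 3×2 + 1
2 = 2×1 + 0
Since gcd(65, 267) = 1, back-substitute to write 1 as a combination:
1 = 7 − 3·2
1 = −3·65 + 28·7
1 = 28·267 − 115·65
Thus 65·(-115) ≡ 1 (mod 267); reducing, -115 mod 267 = 152.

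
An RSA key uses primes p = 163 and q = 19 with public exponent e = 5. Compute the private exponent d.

2333

φ(n) = (p−1)(q−1) = 162·18 = 2916.
Need d with 5·d ≡ 1 (mod 2916). Apply the extended Euclidean algorithm:
2916 = 583*5 + 1
5 = 5*1 + 0
Back-substitute:
1 = 2916 − 583·5
So 5·(-583) ≡ 1 (mod 2916), hence d ≡ -583 ≡ 2333 (mod 2916).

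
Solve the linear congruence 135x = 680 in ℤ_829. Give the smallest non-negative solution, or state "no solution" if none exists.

First find gcd(135, 829):
829 = 6×135 + 19
135 = 7×19 + 2
19 = 9×2 + 1
2 = 2×1 + 0
gcd = 1, so a unique solution mod 829 exists.
Back-substitute for the Bézout coefficients:
1 = 19 − 9·2
1 = −9·135 + 64·19
1 = 64·829 − 393·135
So 135·(-393) ≡ 1 (mod 829), giving 135⁻¹ ≡ 436.
x ≡ 135⁻¹·680 ≡ 436·680 ≡ 527 (mod 829).

527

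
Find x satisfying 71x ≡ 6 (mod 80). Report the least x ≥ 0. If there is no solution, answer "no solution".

26

First find gcd(71, 80):
80 = 1×71 + 9
71 = 7×9 + 8
9 = 1×8 + 1
8 = 8×1 + 0
gcd = 1, so a unique solution mod 80 exists.
Back-substitute for the Bézout coefficients:
1 = 9 − 8
1 = −71 + 8·9
1 = 8·80 − 9·71
So 71·(-9) ≡ 1 (mod 80), giving 71⁻¹ ≡ 71.
x ≡ 71⁻¹·6 ≡ 71·6 ≡ 26 (mod 80).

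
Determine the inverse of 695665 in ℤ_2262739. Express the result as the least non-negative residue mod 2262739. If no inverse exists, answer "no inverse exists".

Apply the Euclidean algorithm to 2262739 and 695665:
2262739 = 3×695665 + 175744
695665 = 3×175744 + 168433
175744 = 1×168433 + 7311
168433 = 23×7311 + 280
7311 = 26×280 + 31
280 = 9×31 + 1
31 = 31×1 + 0
The gcd is 1. Working backward:
1 = 280 − 9·31
1 = −9·7311 + 235·280
1 = 235·168433 − 5414·7311
1 = −5414·175744 + 5649·168433
1 = 5649·695665 − 22361·175744
1 = −22361·2262739 + 72732·695665
So 695665·72732 ≡ 1 (mod 2262739).

72732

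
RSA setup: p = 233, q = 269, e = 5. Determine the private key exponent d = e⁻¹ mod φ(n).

φ(n) = (p−1)(q−1) = 232·268 = 62176.
Need d with 5·d ≡ 1 (mod 62176). Apply the extended Euclidean algorithm:
62176 = 12435·5 + 1
5 = 5·1 + 0
Back-substitute:
1 = 62176 − 12435·5
So 5·(-12435) ≡ 1 (mod 62176), hence d ≡ -12435 ≡ 49741 (mod 62176).

49741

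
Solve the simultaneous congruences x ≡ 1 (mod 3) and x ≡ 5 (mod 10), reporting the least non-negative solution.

25

Write x = 1 + 3·k. Then 3·k ≡ 5 − 1 ≡ 4 (mod 10).
Need 3⁻¹ mod 10. Extended Euclid on (10, 3):
10 = 3*3 + 1
3 = 3*1 + 0
Back-substitute:
1 = 10 − 3·3
3⁻¹ ≡ 7 (mod 10), so k ≡ 7·4 ≡ 8 (mod 10).
x = 1 + 3·8 = 25.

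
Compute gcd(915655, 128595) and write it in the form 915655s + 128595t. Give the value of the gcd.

Apply Euclid's algorithm to 915655 and 128595:
915655 = 7·128595 + 15490
128595 = 8·15490 + 4675
15490 = 3·4675 + 1465
4675 = 3·1465 + 280
1465 = 5·280 + 65
280 = 4·65 + 20
65 = 3·20 + 5
20 = 4·5 + 0
gcd(915655, 128595) = 5.
Working backward:
5 = 65 − 3·20
5 = −3·280 + 13·65
5 = 13·1465 − 68·280
5 = −68·4675 + 217·1465
5 = 217·15490 − 719·4675
5 = −719·128595 + 5969·15490
5 = 5969·915655 − 42502·128595
So 5 = (5969)·915655 + (-42502)·128595.

5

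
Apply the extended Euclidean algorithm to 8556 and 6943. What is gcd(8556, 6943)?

Apply Euclid's algorithm to 8556 and 6943:
8556 = 1·6943 + 1613
6943 = 4·1613 + 491
1613 = 3·491 + 140
491 = 3·140 + 71
140 = 1·71 + 69
71 = 1·69 + 2
69 = 34·2 + 1
2 = 2·1 + 0
gcd(8556, 6943) = 1.
Working backward:
1 = 69 − 34·2
1 = −34·71 + 35·69
1 = 35·140 − 69·71
1 = −69·491 + 242·140
1 = 242·1613 − 795·491
1 = −795·6943 + 3422·1613
1 = 3422·8556 − 4217·6943
So 1 = (3422)·8556 + (-4217)·6943.

1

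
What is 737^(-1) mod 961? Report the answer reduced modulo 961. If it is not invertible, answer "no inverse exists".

828

Run Euclid on (961, 737):
961 = 1×737 + 224
737 = 3×224 + 65
224 = 3×65 + 29
65 = 2×29 + 7
29 = 4×7 + 1
7 = 7×1 + 0
The gcd is 1. Working backward:
1 = 29 − 4·7
1 = −4·65 + 9·29
1 = 9·224 − 31·65
1 = −31·737 + 102·224
1 = 102·961 − 133·737
So 737·(-133) ≡ 1 (mod 961), and -133 ≡ 828 (mod 961).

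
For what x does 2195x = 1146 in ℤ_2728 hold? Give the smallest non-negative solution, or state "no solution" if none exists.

1390

First find gcd(2195, 2728):
2728 = 1*2195 + 533
2195 = 4*533 + 63
533 = 8*63 + 29
63 = 2*29 + 5
29 = 5*5 + 4
5 = 1*4 + 1
4 = 4*1 + 0
gcd = 1, so a unique solution mod 2728 exists.
Back-substitute for the Bézout coefficients:
1 = 5 − 4
1 = −29 + 6·5
1 = 6·63 − 13·29
1 = −13·533 + 110·63
1 = 110·2195 − 453·533
1 = −453·2728 + 563·2195
So 2195·(563) ≡ 1 (mod 2728), giving 2195⁻¹ ≡ 563.
x ≡ 2195⁻¹·1146 ≡ 563·1146 ≡ 1390 (mod 2728).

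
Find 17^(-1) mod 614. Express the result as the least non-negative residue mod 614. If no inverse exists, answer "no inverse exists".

Extended Euclidean algorithm:
614 = 36×17 + 2
17 = 8×2 + 1
2 = 2×1 + 0
Since gcd(17, 614) = 1, back-substitute to write 1 as a combination:
1 = 17 − 8·2
1 = −8·614 + 289·17
So 17·289 ≡ 1 (mod 614).

289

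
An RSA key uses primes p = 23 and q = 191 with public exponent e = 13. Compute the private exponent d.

φ(n) = (p−1)(q−1) = 22·190 = 4180.
Need d with 13·d ≡ 1 (mod 4180). Apply the extended Euclidean algorithm:
4180 = 321*13 + 7
13 = 1*7 + 6
7 = 1*6 + 1
6 = 6*1 + 0
Back-substitute:
1 = 7 − 6
1 = −13 + 2·7
1 = 2·4180 − 643·13
So 13·(-643) ≡ 1 (mod 4180), hence d ≡ -643 ≡ 3537 (mod 4180).

3537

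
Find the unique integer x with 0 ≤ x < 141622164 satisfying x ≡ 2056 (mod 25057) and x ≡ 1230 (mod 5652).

Write x = 2056 + 25057·k. Then 25057·k ≡ 1230 − 2056 ≡ 4826 (mod 5652).
Need 25057⁻¹ mod 5652. Extended Euclid on (5652, 2449):
5652 = 2×2449 + 754
2449 = 3×754 + 187
754 = 4×187 + 6
187 = 31×6 + 1
6 = 6×1 + 0
Back-substitute:
1 = 187 − 31·6
1 = −31·754 + 125·187
1 = 125·2449 − 406·754
1 = −406·5652 + 937·2449
25057⁻¹ ≡ 937 (mod 5652), so k ≡ 937·4826 ≡ 362 (mod 5652).
x = 2056 + 25057·362 = 9072690.

9072690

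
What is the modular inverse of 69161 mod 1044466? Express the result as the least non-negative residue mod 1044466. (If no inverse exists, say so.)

802125

Apply the Euclidean algorithm to 1044466 and 69161:
1044466 = 15×69161 + 7051
69161 = 9×7051 + 5702
7051 = 1×5702 + 1349
5702 = 4×1349 + 306
1349 = 4×306 + 125
306 = 2×125 + 56
125 = 2×56 + 13
56 = 4×13 + 4
13 = 3×4 + 1
4 = 4×1 + 0
gcd = 1, so the inverse exists. Back-substitute:
1 = 13 − 3·4
1 = −3·56 + 13·13
1 = 13·125 − 29·56
1 = −29·306 + 71·125
1 = 71·1349 − 313·306
1 = −313·5702 + 1323·1349
1 = 1323·7051 − 1636·5702
1 = −1636·69161 + 16047·7051
1 = 16047·1044466 − 242341·69161
So 69161·(-242341) ≡ 1 (mod 1044466), and -242341 ≡ 802125 (mod 1044466).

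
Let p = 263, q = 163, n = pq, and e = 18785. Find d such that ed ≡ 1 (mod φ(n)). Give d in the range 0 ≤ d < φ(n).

φ(n) = (p−1)(q−1) = 262·162 = 42444.
Need d with 18785·d ≡ 1 (mod 42444). Apply the extended Euclidean algorithm:
42444 = 2·18785 + 4874
18785 = 3·4874 + 4163
4874 = 1·4163 + 711
4163 = 5·711 + 608
711 = 1·608 + 103
608 = 5·103 + 93
103 = 1·93 + 10
93 = 9·10 + 3
10 = 3·3 + 1
3 = 3·1 + 0
Back-substitute:
1 = 10 − 3·3
1 = −3·93 + 28·10
1 = 28·103 − 31·93
1 = −31·608 + 183·103
1 = 183·711 − 214·608
1 = −214·4163 + 1253·711
1 = 1253·4874 − 1467·4163
1 = −1467·18785 + 5654·4874
1 = 5654·42444 − 12775·18785
So 18785·(-12775) ≡ 1 (mod 42444), hence d ≡ -12775 ≡ 29669 (mod 42444).

29669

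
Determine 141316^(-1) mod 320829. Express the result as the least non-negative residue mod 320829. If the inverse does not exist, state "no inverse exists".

Run Euclid on (320829, 141316):
320829 = 2·141316 + 38197
141316 = 3·38197 + 26725
38197 = 1·26725 + 11472
26725 = 2·11472 + 3781
11472 = 3·3781 + 129
3781 = 29·129 + 40
129 = 3·40 + 9
40 = 4·9 + 4
9 = 2·4 + 1
4 = 4·1 + 0
The gcd is 1. Working backward:
1 = 9 − 2·4
1 = −2·40 + 9·9
1 = 9·129 − 29·40
1 = −29·3781 + 850·129
1 = 850·11472 − 2579·3781
1 = −2579·26725 + 6008·11472
1 = 6008·38197 − 8587·26725
1 = −8587·141316 + 31769·38197
1 = 31769·320829 − 72125·141316
So 141316·(-72125) ≡ 1 (mod 320829), and -72125 ≡ 248704 (mod 320829).

248704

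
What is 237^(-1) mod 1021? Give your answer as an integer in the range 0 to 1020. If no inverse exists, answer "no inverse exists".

965

Run Euclid on (1021, 237):
1021 = 4*237 + 73
237 = 3*73 + 18
73 = 4*18 + 1
18 = 18*1 + 0
The gcd is 1. Working backward:
1 = 73 − 4·18
1 = −4·237 + 13·73
1 = 13·1021 − 56·237
Thus 237·(-56) ≡ 1 (mod 1021); reducing, -56 mod 1021 = 965.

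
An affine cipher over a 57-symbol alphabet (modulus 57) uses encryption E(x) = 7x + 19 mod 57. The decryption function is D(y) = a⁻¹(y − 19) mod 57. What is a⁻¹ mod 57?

gcd(57, 7) by repeated division:
57 = 8·7 + 1
7 = 7·1 + 0
Since gcd(7, 57) = 1, back-substitute to write 1 as a combination:
1 = 57 − 8·7
Thus 7·(-8) ≡ 1 (mod 57); reducing, -8 mod 57 = 49.

49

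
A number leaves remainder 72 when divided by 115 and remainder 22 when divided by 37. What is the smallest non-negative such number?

Write x = 72 + 115·k. Then 115·k ≡ 22 − 72 ≡ 24 (mod 37).
Need 115⁻¹ mod 37. Extended Euclid on (37, 4):
37 = 9·4 + 1
4 = 4·1 + 0
Back-substitute:
1 = 37 − 9·4
115⁻¹ ≡ 28 (mod 37), so k ≡ 28·24 ≡ 6 (mod 37).
x = 72 + 115·6 = 762.

762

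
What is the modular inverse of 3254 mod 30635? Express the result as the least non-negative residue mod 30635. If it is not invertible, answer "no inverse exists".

Apply the Euclidean algorithm to 30635 and 3254:
30635 = 9·3254 + 1349
3254 = 2·1349 + 556
1349 = 2·556 + 237
556 = 2·237 + 82
237 = 2·82 + 73
82 = 1·73 + 9
73 = 8·9 + 1
9 = 9·1 + 0
Since gcd(3254, 30635) = 1, back-substitute to write 1 as a combination:
1 = 73 − 8·9
1 = −8·82 + 9·73
1 = 9·237 − 26·82
1 = −26·556 + 61·237
1 = 61·1349 − 148·556
1 = −148·3254 + 357·1349
1 = 357·30635 − 3361·3254
Thus 3254·(-3361) ≡ 1 (mod 30635); reducing, -3361 mod 30635 = 27274.

27274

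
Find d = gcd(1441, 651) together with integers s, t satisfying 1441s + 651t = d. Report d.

Apply Euclid's algorithm to 1441 and 651:
1441 = 2×651 + 139
651 = 4×139 + 95
139 = 1×95 + 44
95 = 2×44 + 7
44 = 6×7 + 2
7 = 3×2 + 1
2 = 2×1 + 0
gcd(1441, 651) = 1.
Express as a combination:
1 = 7 − 3·2
1 = −3·44 + 19·7
1 = 19·95 − 41·44
1 = −41·139 + 60·95
1 = 60·651 − 281·139
1 = −281·1441 + 622·651
So 1 = (-281)·1441 + (622)·651.

1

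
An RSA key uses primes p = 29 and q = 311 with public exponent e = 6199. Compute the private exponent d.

3719

φ(n) = (p−1)(q−1) = 28·310 = 8680.
Need d with 6199·d ≡ 1 (mod 8680). Apply the extended Euclidean algorithm:
8680 = 1×6199 + 2481
6199 = 2×2481 + 1237
2481 = 2×1237 + 7
1237 = 176×7 + 5
7 = 1×5 + 2
5 = 2×2 + 1
2 = 2×1 + 0
Back-substitute:
1 = 5 − 2·2
1 = −2·7 + 3·5
1 = 3·1237 − 530·7
1 = −530·2481 + 1063·1237
1 = 1063·6199 − 2656·2481
1 = −2656·8680 + 3719·6199
So 6199·3719 ≡ 1 (mod 8680), hence d = 3719.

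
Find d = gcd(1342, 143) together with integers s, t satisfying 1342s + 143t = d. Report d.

Repeated division:
1342 = 9×143 + 55
143 = 2×55 + 33
55 = 1×33 + 22
33 = 1×22 + 11
22 = 2×11 + 0
gcd(1342, 143) = 11.
Back-substituting:
11 = 33 − 22
11 = −55 + 2·33
11 = 2·143 − 5·55
11 = −5·1342 + 47·143
So 11 = (-5)·1342 + (47)·143.

11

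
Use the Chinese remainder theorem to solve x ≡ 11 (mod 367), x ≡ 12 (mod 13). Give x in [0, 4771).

3314

Write x = 11 + 367·k. Then 367·k ≡ 12 − 11 ≡ 1 (mod 13).
Need 367⁻¹ mod 13. Extended Euclid on (13, 3):
13 = 4*3 + 1
3 = 3*1 + 0
Back-substitute:
1 = 13 − 4·3
367⁻¹ ≡ 9 (mod 13), so k ≡ 9·1 ≡ 9 (mod 13).
x = 11 + 367·9 = 3314.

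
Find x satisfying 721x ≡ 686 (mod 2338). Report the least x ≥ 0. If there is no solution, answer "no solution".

First find gcd(721, 2338):
2338 = 3×721 + 175
721 = 4×175 + 21
175 = 8×21 + 7
21 = 3×7 + 0
gcd = 7 and 7 | 686, so solutions exist. Divide through by 7: 103x ≡ 98 (mod 334).
Now find 103⁻¹ mod 334:
334 = 3×103 + 25
103 = 4×25 + 3
25 = 8×3 + 1
3 = 3×1 + 0
Back-substitute:
1 = 25 − 8·3
1 = −8·103 + 33·25
1 = 33·334 − 107·103
So 103·(-107) ≡ 1 (mod 334), i.e. 103⁻¹ ≡ 227.
Then x ≡ 227·98 ≡ 202 (mod 334); the smallest non-negative solution is x = 202.

202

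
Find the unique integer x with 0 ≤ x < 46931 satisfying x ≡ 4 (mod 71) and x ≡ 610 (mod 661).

25067

Write x = 4 + 71·k. Then 71·k ≡ 610 − 4 ≡ 606 (mod 661).
Need 71⁻¹ mod 661. Extended Euclid on (661, 71):
661 = 9×71 + 22
71 = 3×22 + 5
22 = 4×5 + 2
5 = 2×2 + 1
2 = 2×1 + 0
Back-substitute:
1 = 5 − 2·2
1 = −2·22 + 9·5
1 = 9·71 − 29·22
1 = −29·661 + 270·71
71⁻¹ ≡ 270 (mod 661), so k ≡ 270·606 ≡ 353 (mod 661).
x = 4 + 71·353 = 25067.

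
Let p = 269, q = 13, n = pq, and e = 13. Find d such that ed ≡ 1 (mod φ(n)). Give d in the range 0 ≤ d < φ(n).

φ(n) = (p−1)(q−1) = 268·12 = 3216.
Need d with 13·d ≡ 1 (mod 3216). Apply the extended Euclidean algorithm:
3216 = 247*13 + 5
13 = 2*5 + 3
5 = 1*3 + 2
3 = 1*2 + 1
2 = 2*1 + 0
Back-substitute:
1 = 3 − 2
1 = −5 + 2·3
1 = 2·13 − 5·5
1 = −5·3216 + 1237·13
So 13·1237 ≡ 1 (mod 3216), hence d = 1237.

1237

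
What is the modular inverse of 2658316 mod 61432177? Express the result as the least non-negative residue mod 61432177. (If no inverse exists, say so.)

31486765

Extended Euclidean algorithm:
61432177 = 23*2658316 + 290909
2658316 = 9*290909 + 40135
290909 = 7*40135 + 9964
40135 = 4*9964 + 279
9964 = 35*279 + 199
279 = 1*199 + 80
199 = 2*80 + 39
80 = 2*39 + 2
39 = 19*2 + 1
2 = 2*1 + 0
gcd = 1, so the inverse exists. Back-substitute:
1 = 39 − 19·2
1 = −19·80 + 39·39
1 = 39·199 − 97·80
1 = −97·279 + 136·199
1 = 136·9964 − 4857·279
1 = −4857·40135 + 19564·9964
1 = 19564·290909 − 141805·40135
1 = −141805·2658316 + 1295809·290909
1 = 1295809·61432177 − 29945412·2658316
Thus 2658316·(-29945412) ≡ 1 (mod 61432177); reducing, -29945412 mod 61432177 = 31486765.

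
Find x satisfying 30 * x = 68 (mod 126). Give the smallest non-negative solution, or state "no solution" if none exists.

no solution

gcd(30, 126):
126 = 4*30 + 6
30 = 5*6 + 0
gcd = 6, but 6 ∤ 68, so the congruence has no solution.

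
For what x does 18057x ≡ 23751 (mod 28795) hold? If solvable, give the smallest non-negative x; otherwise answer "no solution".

1293

First find gcd(18057, 28795):
28795 = 1*18057 + 10738
18057 = 1*10738 + 7319
10738 = 1*7319 + 3419
7319 = 2*3419 + 481
3419 = 7*481 + 52
481 = 9*52 + 13
52 = 4*13 + 0
gcd = 13 and 13 | 23751, so solutions exist. Divide through by 13: 1389x ≡ 1827 (mod 2215).
Now find 1389⁻¹ mod 2215:
2215 = 1×1389 + 826
1389 = 1×826 + 563
826 = 1×563 + 263
563 = 2×263 + 37
263 = 7×37 + 4
37 = 9×4 + 1
4 = 4×1 + 0
Back-substitute:
1 = 37 − 9·4
1 = −9·263 + 64·37
1 = 64·563 − 137·263
1 = −137·826 + 201·563
1 = 201·1389 − 338·826
1 = −338·2215 + 539·1389
So 1389⁻¹ ≡ 539 (mod 2215).
Then x ≡ 539·1827 ≡ 1293 (mod 2215); the smallest non-negative solution is x = 1293.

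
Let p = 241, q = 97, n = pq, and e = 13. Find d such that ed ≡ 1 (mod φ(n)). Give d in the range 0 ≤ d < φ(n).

φ(n) = (p−1)(q−1) = 240·96 = 23040.
Need d with 13·d ≡ 1 (mod 23040). Apply the extended Euclidean algorithm:
23040 = 1772×13 + 4
13 = 3×4 + 1
4 = 4×1 + 0
Back-substitute:
1 = 13 − 3·4
1 = −3·23040 + 5317·13
So 13·5317 ≡ 1 (mod 23040), hence d = 5317.

5317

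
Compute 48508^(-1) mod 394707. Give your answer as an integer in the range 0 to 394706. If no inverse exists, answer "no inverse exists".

Extended Euclidean algorithm:
394707 = 8*48508 + 6643
48508 = 7*6643 + 2007
6643 = 3*2007 + 622
2007 = 3*622 + 141
622 = 4*141 + 58
141 = 2*58 + 25
58 = 2*25 + 8
25 = 3*8 + 1
8 = 8*1 + 0
gcd = 1, so the inverse exists. Back-substitute:
1 = 25 − 3·8
1 = −3·58 + 7·25
1 = 7·141 − 17·58
1 = −17·622 + 75·141
1 = 75·2007 − 242·622
1 = −242·6643 + 801·2007
1 = 801·48508 − 5849·6643
1 = −5849·394707 + 47593·48508
So 48508·47593 ≡ 1 (mod 394707).

47593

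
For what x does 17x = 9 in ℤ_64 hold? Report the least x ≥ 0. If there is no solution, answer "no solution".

First find gcd(17, 64):
64 = 3·17 + 13
17 = 1·13 + 4
13 = 3·4 + 1
4 = 4·1 + 0
gcd = 1, so a unique solution mod 64 exists.
Back-substitute for the Bézout coefficients:
1 = 13 − 3·4
1 = −3·17 + 4·13
1 = 4·64 − 15·17
So 17·(-15) ≡ 1 (mod 64), giving 17⁻¹ ≡ 49.
x ≡ 17⁻¹·9 ≡ 49·9 ≡ 57 (mod 64).

57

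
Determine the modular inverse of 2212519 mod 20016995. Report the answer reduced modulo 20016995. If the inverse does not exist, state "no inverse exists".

Apply the Euclidean algorithm to 20016995 and 2212519:
20016995 = 9·2212519 + 104324
2212519 = 21·104324 + 21715
104324 = 4·21715 + 17464
21715 = 1·17464 + 4251
17464 = 4·4251 + 460
4251 = 9·460 + 111
460 = 4·111 + 16
111 = 6·16 + 15
16 = 1·15 + 1
15 = 15·1 + 0
The gcd is 1. Working backward:
1 = 16 − 15
1 = −111 + 7·16
1 = 7·460 − 29·111
1 = −29·4251 + 268·460
1 = 268·17464 − 1101·4251
1 = −1101·21715 + 1369·17464
1 = 1369·104324 − 6577·21715
1 = −6577·2212519 + 139486·104324
1 = 139486·20016995 − 1261951·2212519
Hence 2212519⁻¹ ≡ -1261951 ≡ 18755044 (mod 20016995).

18755044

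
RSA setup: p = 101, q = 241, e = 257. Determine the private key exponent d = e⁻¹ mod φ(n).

φ(n) = (p−1)(q−1) = 100·240 = 24000.
Need d with 257·d ≡ 1 (mod 24000). Apply the extended Euclidean algorithm:
24000 = 93·257 + 99
257 = 2·99 + 59
99 = 1·59 + 40
59 = 1·40 + 19
40 = 2·19 + 2
19 = 9·2 + 1
2 = 2·1 + 0
Back-substitute:
1 = 19 − 9·2
1 = −9·40 + 19·19
1 = 19·59 − 28·40
1 = −28·99 + 47·59
1 = 47·257 − 122·99
1 = −122·24000 + 11393·257
So 257·11393 ≡ 1 (mod 24000), hence d = 11393.

11393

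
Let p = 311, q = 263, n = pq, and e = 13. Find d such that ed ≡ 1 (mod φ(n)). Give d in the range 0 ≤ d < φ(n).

62477

φ(n) = (p−1)(q−1) = 310·262 = 81220.
Need d with 13·d ≡ 1 (mod 81220). Apply the extended Euclidean algorithm:
81220 = 6247·13 + 9
13 = 1·9 + 4
9 = 2·4 + 1
4 = 4·1 + 0
Back-substitute:
1 = 9 − 2·4
1 = −2·13 + 3·9
1 = 3·81220 − 18743·13
So 13·(-18743) ≡ 1 (mod 81220), hence d ≡ -18743 ≡ 62477 (mod 81220).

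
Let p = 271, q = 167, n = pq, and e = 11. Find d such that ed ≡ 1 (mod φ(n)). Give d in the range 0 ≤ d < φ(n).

φ(n) = (p−1)(q−1) = 270·166 = 44820.
Need d with 11·d ≡ 1 (mod 44820). Apply the extended Euclidean algorithm:
44820 = 4074*11 + 6
11 = 1*6 + 5
6 = 1*5 + 1
5 = 5*1 + 0
Back-substitute:
1 = 6 − 5
1 = −11 + 2·6
1 = 2·44820 − 8149·11
So 11·(-8149) ≡ 1 (mod 44820), hence d ≡ -8149 ≡ 36671 (mod 44820).

36671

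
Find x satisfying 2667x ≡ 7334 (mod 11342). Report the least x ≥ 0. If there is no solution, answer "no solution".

First find gcd(2667, 11342):
11342 = 4·2667 + 674
2667 = 3·674 + 645
674 = 1·645 + 29
645 = 22·29 + 7
29 = 4·7 + 1
7 = 7·1 + 0
gcd = 1, so a unique solution mod 11342 exists.
Back-substitute for the Bézout coefficients:
1 = 29 − 4·7
1 = −4·645 + 89·29
1 = 89·674 − 93·645
1 = −93·2667 + 368·674
1 = 368·11342 − 1565·2667
So 2667·(-1565) ≡ 1 (mod 11342), giving 2667⁻¹ ≡ 9777.
x ≡ 2667⁻¹·7334 ≡ 9777·7334 ≡ 394 (mod 11342).

394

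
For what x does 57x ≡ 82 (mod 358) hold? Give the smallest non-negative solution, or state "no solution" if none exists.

14

First find gcd(57, 358):
358 = 6×57 + 16
57 = 3×16 + 9
16 = 1×9 + 7
9 = 1×7 + 2
7 = 3×2 + 1
2 = 2×1 + 0
gcd = 1, so a unique solution mod 358 exists.
Back-substitute for the Bézout coefficients:
1 = 7 − 3·2
1 = −3·9 + 4·7
1 = 4·16 − 7·9
1 = −7·57 + 25·16
1 = 25·358 − 157·57
So 57·(-157) ≡ 1 (mod 358), giving 57⁻¹ ≡ 201.
x ≡ 57⁻¹·82 ≡ 201·82 ≡ 14 (mod 358).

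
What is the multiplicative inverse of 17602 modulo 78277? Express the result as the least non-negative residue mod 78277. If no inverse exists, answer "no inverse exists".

Extended Euclidean algorithm:
78277 = 4×17602 + 7869
17602 = 2×7869 + 1864
7869 = 4×1864 + 413
1864 = 4×413 + 212
413 = 1×212 + 201
212 = 1×201 + 11
201 = 18×11 + 3
11 = 3×3 + 2
3 = 1×2 + 1
2 = 2×1 + 0
The gcd is 1. Working backward:
1 = 3 − 2
1 = −11 + 4·3
1 = 4·201 − 73·11
1 = −73·212 + 77·201
1 = 77·413 − 150·212
1 = −150·1864 + 677·413
1 = 677·7869 − 2858·1864
1 = −2858·17602 + 6393·7869
1 = 6393·78277 − 28430·17602
So 17602·(-28430) ≡ 1 (mod 78277), and -28430 ≡ 49847 (mod 78277).

49847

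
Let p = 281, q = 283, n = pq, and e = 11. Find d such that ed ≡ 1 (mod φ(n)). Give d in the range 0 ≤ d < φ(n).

35891

φ(n) = (p−1)(q−1) = 280·282 = 78960.
Need d with 11·d ≡ 1 (mod 78960). Apply the extended Euclidean algorithm:
78960 = 7178*11 + 2
11 = 5*2 + 1
2 = 2*1 + 0
Back-substitute:
1 = 11 − 5·2
1 = −5·78960 + 35891·11
So 11·35891 ≡ 1 (mod 78960), hence d = 35891.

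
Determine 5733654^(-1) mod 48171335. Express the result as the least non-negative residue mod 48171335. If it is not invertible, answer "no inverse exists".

Run Euclid on (48171335, 5733654):
48171335 = 8*5733654 + 2302103
5733654 = 2*2302103 + 1129448
2302103 = 2*1129448 + 43207
1129448 = 26*43207 + 6066
43207 = 7*6066 + 745
6066 = 8*745 + 106
745 = 7*106 + 3
106 = 35*3 + 1
3 = 3*1 + 0
gcd = 1, so the inverse exists. Back-substitute:
1 = 106 − 35·3
1 = −35·745 + 246·106
1 = 246·6066 − 2003·745
1 = −2003·43207 + 14267·6066
1 = 14267·1129448 − 372945·43207
1 = −372945·2302103 + 760157·1129448
1 = 760157·5733654 − 1893259·2302103
1 = −1893259·48171335 + 15906229·5733654
So 5733654·15906229 ≡ 1 (mod 48171335).

15906229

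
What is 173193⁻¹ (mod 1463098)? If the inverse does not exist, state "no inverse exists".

1333737

Extended Euclidean algorithm:
1463098 = 8*173193 + 77554
173193 = 2*77554 + 18085
77554 = 4*18085 + 5214
18085 = 3*5214 + 2443
5214 = 2*2443 + 328
2443 = 7*328 + 147
328 = 2*147 + 34
147 = 4*34 + 11
34 = 3*11 + 1
11 = 11*1 + 0
Since gcd(173193, 1463098) = 1, back-substitute to write 1 as a combination:
1 = 34 − 3·11
1 = −3·147 + 13·34
1 = 13·328 − 29·147
1 = −29·2443 + 216·328
1 = 216·5214 − 461·2443
1 = −461·18085 + 1599·5214
1 = 1599·77554 − 6857·18085
1 = −6857·173193 + 15313·77554
1 = 15313·1463098 − 129361·173193
Thus 173193·(-129361) ≡ 1 (mod 1463098); reducing, -129361 mod 1463098 = 1333737.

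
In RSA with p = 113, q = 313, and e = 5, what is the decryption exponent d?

φ(n) = (p−1)(q−1) = 112·312 = 34944.
Need d with 5·d ≡ 1 (mod 34944). Apply the extended Euclidean algorithm:
34944 = 6988*5 + 4
5 = 1*4 + 1
4 = 4*1 + 0
Back-substitute:
1 = 5 − 4
1 = −34944 + 6989·5
So 5·6989 ≡ 1 (mod 34944), hence d = 6989.

6989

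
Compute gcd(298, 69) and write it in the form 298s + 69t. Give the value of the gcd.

1

Repeated division:
298 = 4×69 + 22
69 = 3×22 + 3
22 = 7×3 + 1
3 = 3×1 + 0
gcd(298, 69) = 1.
Back-substituting:
1 = 22 − 7·3
1 = −7·69 + 22·22
1 = 22·298 − 95·69
So 1 = (22)·298 + (-95)·69.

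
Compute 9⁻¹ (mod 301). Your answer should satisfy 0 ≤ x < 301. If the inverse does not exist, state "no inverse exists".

67

Extended Euclidean algorithm:
301 = 33×9 + 4
9 = 2×4 + 1
4 = 4×1 + 0
gcd = 1, so the inverse exists. Back-substitute:
1 = 9 − 2·4
1 = −2·301 + 67·9
So 9·67 ≡ 1 (mod 301).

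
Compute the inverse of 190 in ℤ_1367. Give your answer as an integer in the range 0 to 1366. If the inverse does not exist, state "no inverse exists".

Extended Euclidean algorithm:
1367 = 7×190 + 37
190 = 5×37 + 5
37 = 7×5 + 2
5 = 2×2 + 1
2 = 2×1 + 0
Since gcd(190, 1367) = 1, back-substitute to write 1 as a combination:
1 = 5 − 2·2
1 = −2·37 + 15·5
1 = 15·190 − 77·37
1 = −77·1367 + 554·190
So 190·554 ≡ 1 (mod 1367).

554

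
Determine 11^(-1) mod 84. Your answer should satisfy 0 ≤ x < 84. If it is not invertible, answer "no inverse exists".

23

Extended Euclidean algorithm:
84 = 7·11 + 7
11 = 1·7 + 4
7 = 1·4 + 3
4 = 1·3 + 1
3 = 3·1 + 0
The gcd is 1. Working backward:
1 = 4 − 3
1 = −7 + 2·4
1 = 2·11 − 3·7
1 = −3·84 + 23·11
So 11·23 ≡ 1 (mod 84).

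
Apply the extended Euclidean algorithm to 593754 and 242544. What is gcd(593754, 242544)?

Apply Euclid's algorithm to 593754 and 242544:
593754 = 2·242544 + 108666
242544 = 2·108666 + 25212
108666 = 4·25212 + 7818
25212 = 3·7818 + 1758
7818 = 4·1758 + 786
1758 = 2·786 + 186
786 = 4·186 + 42
186 = 4·42 + 18
42 = 2·18 + 6
18 = 3·6 + 0
gcd(593754, 242544) = 6.
Working backward:
6 = 42 − 2·18
6 = −2·186 + 9·42
6 = 9·786 − 38·186
6 = −38·1758 + 85·786
6 = 85·7818 − 378·1758
6 = −378·25212 + 1219·7818
6 = 1219·108666 − 5254·25212
6 = −5254·242544 + 11727·108666
6 = 11727·593754 − 28708·242544
So 6 = (11727)·593754 + (-28708)·242544.

6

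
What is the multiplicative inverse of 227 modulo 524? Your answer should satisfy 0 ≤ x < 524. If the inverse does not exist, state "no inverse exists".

Run Euclid on (524, 227):
524 = 2*227 + 70
227 = 3*70 + 17
70 = 4*17 + 2
17 = 8*2 + 1
2 = 2*1 + 0
The gcd is 1. Working backward:
1 = 17 − 8·2
1 = −8·70 + 33·17
1 = 33·227 − 107·70
1 = −107·524 + 247·227
So 227·247 ≡ 1 (mod 524).

247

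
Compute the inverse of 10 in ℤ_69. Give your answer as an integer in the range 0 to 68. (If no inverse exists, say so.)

gcd(69, 10) by repeated division:
69 = 6*10 + 9
10 = 1*9 + 1
9 = 9*1 + 0
The gcd is 1. Working backward:
1 = 10 − 9
1 = −69 + 7·10
So 10·7 ≡ 1 (mod 69).

7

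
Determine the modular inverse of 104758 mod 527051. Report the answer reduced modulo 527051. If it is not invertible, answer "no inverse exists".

364782

Run Euclid on (527051, 104758):
527051 = 5*104758 + 3261
104758 = 32*3261 + 406
3261 = 8*406 + 13
406 = 31*13 + 3
13 = 4*3 + 1
3 = 3*1 + 0
Since gcd(104758, 527051) = 1, back-substitute to write 1 as a combination:
1 = 13 − 4·3
1 = −4·406 + 125·13
1 = 125·3261 − 1004·406
1 = −1004·104758 + 32253·3261
1 = 32253·527051 − 162269·104758
Thus 104758·(-162269) ≡ 1 (mod 527051); reducing, -162269 mod 527051 = 364782.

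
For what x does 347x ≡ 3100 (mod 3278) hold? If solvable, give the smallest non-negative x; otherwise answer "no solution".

First find gcd(347, 3278):
3278 = 9×347 + 155
347 = 2×155 + 37
155 = 4×37 + 7
37 = 5×7 + 2
7 = 3×2 + 1
2 = 2×1 + 0
gcd = 1, so a unique solution mod 3278 exists.
Back-substitute for the Bézout coefficients:
1 = 7 − 3·2
1 = −3·37 + 16·7
1 = 16·155 − 67·37
1 = −67·347 + 150·155
1 = 150·3278 − 1417·347
So 347·(-1417) ≡ 1 (mod 3278), giving 347⁻¹ ≡ 1861.
x ≡ 347⁻¹·3100 ≡ 1861·3100 ≡ 3098 (mod 3278).

3098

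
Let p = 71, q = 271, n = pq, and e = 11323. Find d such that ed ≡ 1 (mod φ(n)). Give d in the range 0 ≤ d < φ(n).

15787

φ(n) = (p−1)(q−1) = 70·270 = 18900.
Need d with 11323·d ≡ 1 (mod 18900). Apply the extended Euclidean algorithm:
18900 = 1×11323 + 7577
11323 = 1×7577 + 3746
7577 = 2×3746 + 85
3746 = 44×85 + 6
85 = 14×6 + 1
6 = 6×1 + 0
Back-substitute:
1 = 85 − 14·6
1 = −14·3746 + 617·85
1 = 617·7577 − 1248·3746
1 = −1248·11323 + 1865·7577
1 = 1865·18900 − 3113·11323
So 11323·(-3113) ≡ 1 (mod 18900), hence d ≡ -3113 ≡ 15787 (mod 18900).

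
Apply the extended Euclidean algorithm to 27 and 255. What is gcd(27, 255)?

3

Euclidean algorithm:
255 = 9·27 + 12
27 = 2·12 + 3
12 = 4·3 + 0
gcd(27, 255) = 3.
Back-substituting:
3 = 27 − 2·12
3 = −2·255 + 19·27
So 3 = (-2)·255 + (19)·27.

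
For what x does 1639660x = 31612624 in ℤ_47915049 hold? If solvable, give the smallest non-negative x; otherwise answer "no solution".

8422660

First find gcd(1639660, 47915049):
47915049 = 29×1639660 + 364909
1639660 = 4×364909 + 180024
364909 = 2×180024 + 4861
180024 = 37×4861 + 167
4861 = 29×167 + 18
167 = 9×18 + 5
18 = 3×5 + 3
5 = 1×3 + 2
3 = 1×2 + 1
2 = 2×1 + 0
gcd = 1, so a unique solution mod 47915049 exists.
Back-substitute for the Bézout coefficients:
1 = 3 − 2
1 = −5 + 2·3
1 = 2·18 − 7·5
1 = −7·167 + 65·18
1 = 65·4861 − 1892·167
1 = −1892·180024 + 70069·4861
1 = 70069·364909 − 142030·180024
1 = −142030·1639660 + 638189·364909
1 = 638189·47915049 − 18649511·1639660
So 1639660·(-18649511) ≡ 1 (mod 47915049), giving 1639660⁻¹ ≡ 29265538.
x ≡ 1639660⁻¹·31612624 ≡ 29265538·31612624 ≡ 8422660 (mod 47915049).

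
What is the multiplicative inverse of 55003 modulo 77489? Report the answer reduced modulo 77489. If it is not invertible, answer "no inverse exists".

24519

Apply the Euclidean algorithm to 77489 and 55003:
77489 = 1×55003 + 22486
55003 = 2×22486 + 10031
22486 = 2×10031 + 2424
10031 = 4×2424 + 335
2424 = 7×335 + 79
335 = 4×79 + 19
79 = 4×19 + 3
19 = 6×3 + 1
3 = 3×1 + 0
The gcd is 1. Working backward:
1 = 19 − 6·3
1 = −6·79 + 25·19
1 = 25·335 − 106·79
1 = −106·2424 + 767·335
1 = 767·10031 − 3174·2424
1 = −3174·22486 + 7115·10031
1 = 7115·55003 − 17404·22486
1 = −17404·77489 + 24519·55003
So 55003·24519 ≡ 1 (mod 77489).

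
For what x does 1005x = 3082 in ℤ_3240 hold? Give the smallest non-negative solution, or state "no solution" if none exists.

gcd(1005, 3240):
3240 = 3*1005 + 225
1005 = 4*225 + 105
225 = 2*105 + 15
105 = 7*15 + 0
gcd = 15, but 15 ∤ 3082, so the congruence has no solution.

no solution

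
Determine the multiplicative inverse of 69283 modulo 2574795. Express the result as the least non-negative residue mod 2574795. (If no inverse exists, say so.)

gcd(2574795, 69283) by repeated division:
2574795 = 37*69283 + 11324
69283 = 6*11324 + 1339
11324 = 8*1339 + 612
1339 = 2*612 + 115
612 = 5*115 + 37
115 = 3*37 + 4
37 = 9*4 + 1
4 = 4*1 + 0
gcd = 1, so the inverse exists. Back-substitute:
1 = 37 − 9·4
1 = −9·115 + 28·37
1 = 28·612 − 149·115
1 = −149·1339 + 326·612
1 = 326·11324 − 2757·1339
1 = −2757·69283 + 16868·11324
1 = 16868·2574795 − 626873·69283
Thus 69283·(-626873) ≡ 1 (mod 2574795); reducing, -626873 mod 2574795 = 1947922.

1947922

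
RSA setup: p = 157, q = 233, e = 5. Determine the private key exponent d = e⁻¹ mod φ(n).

φ(n) = (p−1)(q−1) = 156·232 = 36192.
Need d with 5·d ≡ 1 (mod 36192). Apply the extended Euclidean algorithm:
36192 = 7238×5 + 2
5 = 2×2 + 1
2 = 2×1 + 0
Back-substitute:
1 = 5 − 2·2
1 = −2·36192 + 14477·5
So 5·14477 ≡ 1 (mod 36192), hence d = 14477.

14477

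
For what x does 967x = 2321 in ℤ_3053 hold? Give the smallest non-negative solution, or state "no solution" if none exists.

First find gcd(967, 3053):
3053 = 3×967 + 152
967 = 6×152 + 55
152 = 2×55 + 42
55 = 1×42 + 13
42 = 3×13 + 3
13 = 4×3 + 1
3 = 3×1 + 0
gcd = 1, so a unique solution mod 3053 exists.
Back-substitute for the Bézout coefficients:
1 = 13 − 4·3
1 = −4·42 + 13·13
1 = 13·55 − 17·42
1 = −17·152 + 47·55
1 = 47·967 − 299·152
1 = −299·3053 + 944·967
So 967·(944) ≡ 1 (mod 3053), giving 967⁻¹ ≡ 944.
x ≡ 967⁻¹·2321 ≡ 944·2321 ≡ 2023 (mod 3053).

2023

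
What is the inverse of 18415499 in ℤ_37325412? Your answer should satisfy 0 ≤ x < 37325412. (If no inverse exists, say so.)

Extended Euclidean algorithm:
37325412 = 2·18415499 + 494414
18415499 = 37·494414 + 122181
494414 = 4·122181 + 5690
122181 = 21·5690 + 2691
5690 = 2·2691 + 308
2691 = 8·308 + 227
308 = 1·227 + 81
227 = 2·81 + 65
81 = 1·65 + 16
65 = 4·16 + 1
16 = 16·1 + 0
gcd = 1, so the inverse exists. Back-substitute:
1 = 65 − 4·16
1 = −4·81 + 5·65
1 = 5·227 − 14·81
1 = −14·308 + 19·227
1 = 19·2691 − 166·308
1 = −166·5690 + 351·2691
1 = 351·122181 − 7537·5690
1 = −7537·494414 + 30499·122181
1 = 30499·18415499 − 1136000·494414
1 = −1136000·37325412 + 2302499·18415499
So 18415499·2302499 ≡ 1 (mod 37325412).

2302499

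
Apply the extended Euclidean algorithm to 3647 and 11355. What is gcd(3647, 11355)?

1

Repeated division:
11355 = 3*3647 + 414
3647 = 8*414 + 335
414 = 1*335 + 79
335 = 4*79 + 19
79 = 4*19 + 3
19 = 6*3 + 1
3 = 3*1 + 0
gcd(3647, 11355) = 1.
Working backward:
1 = 19 − 6·3
1 = −6·79 + 25·19
1 = 25·335 − 106·79
1 = −106·414 + 131·335
1 = 131·3647 − 1154·414
1 = −1154·11355 + 3593·3647
So 1 = (-1154)·11355 + (3593)·3647.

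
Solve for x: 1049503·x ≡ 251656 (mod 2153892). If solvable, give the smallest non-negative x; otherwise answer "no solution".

gcd(1049503, 2153892):
2153892 = 2·1049503 + 54886
1049503 = 19·54886 + 6669
54886 = 8·6669 + 1534
6669 = 4·1534 + 533
1534 = 2·533 + 468
533 = 1·468 + 65
468 = 7·65 + 13
65 = 5·13 + 0
gcd = 13, but 13 ∤ 251656, so the congruence has no solution.

no solution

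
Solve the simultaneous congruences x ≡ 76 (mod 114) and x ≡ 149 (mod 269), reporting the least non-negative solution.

418

Write x = 76 + 114·k. Then 114·k ≡ 149 − 76 ≡ 73 (mod 269).
Need 114⁻¹ mod 269. Extended Euclid on (269, 114):
269 = 2*114 + 41
114 = 2*41 + 32
41 = 1*32 + 9
32 = 3*9 + 5
9 = 1*5 + 4
5 = 1*4 + 1
4 = 4*1 + 0
Back-substitute:
1 = 5 − 4
1 = −9 + 2·5
1 = 2·32 − 7·9
1 = −7·41 + 9·32
1 = 9·114 − 25·41
1 = −25·269 + 59·114
114⁻¹ ≡ 59 (mod 269), so k ≡ 59·73 ≡ 3 (mod 269).
x = 76 + 114·3 = 418.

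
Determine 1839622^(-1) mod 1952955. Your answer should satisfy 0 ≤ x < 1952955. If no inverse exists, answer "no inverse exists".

1742983

Extended Euclidean algorithm:
1952955 = 1·1839622 + 113333
1839622 = 16·113333 + 26294
113333 = 4·26294 + 8157
26294 = 3·8157 + 1823
8157 = 4·1823 + 865
1823 = 2·865 + 93
865 = 9·93 + 28
93 = 3·28 + 9
28 = 3·9 + 1
9 = 9·1 + 0
The gcd is 1. Working backward:
1 = 28 − 3·9
1 = −3·93 + 10·28
1 = 10·865 − 93·93
1 = −93·1823 + 196·865
1 = 196·8157 − 877·1823
1 = −877·26294 + 2827·8157
1 = 2827·113333 − 12185·26294
1 = −12185·1839622 + 197787·113333
1 = 197787·1952955 − 209972·1839622
Thus 1839622·(-209972) ≡ 1 (mod 1952955); reducing, -209972 mod 1952955 = 1742983.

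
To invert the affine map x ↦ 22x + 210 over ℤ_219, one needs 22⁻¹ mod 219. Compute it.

gcd(219, 22) by repeated division:
219 = 9·22 + 21
22 = 1·21 + 1
21 = 21·1 + 0
gcd = 1, so the inverse exists. Back-substitute:
1 = 22 − 21
1 = −219 + 10·22
So 22·10 ≡ 1 (mod 219).

10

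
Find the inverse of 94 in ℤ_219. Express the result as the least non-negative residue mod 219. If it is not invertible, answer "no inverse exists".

Apply the Euclidean algorithm to 219 and 94:
219 = 2×94 + 31
94 = 3×31 + 1
31 = 31×1 + 0
gcd = 1, so the inverse exists. Back-substitute:
1 = 94 − 3·31
1 = −3·219 + 7·94
So 94·7 ≡ 1 (mod 219).

7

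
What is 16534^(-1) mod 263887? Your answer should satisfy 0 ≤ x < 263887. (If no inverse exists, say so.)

176728

Extended Euclidean algorithm:
263887 = 15·16534 + 15877
16534 = 1·15877 + 657
15877 = 24·657 + 109
657 = 6·109 + 3
109 = 36·3 + 1
3 = 3·1 + 0
gcd = 1, so the inverse exists. Back-substitute:
1 = 109 − 36·3
1 = −36·657 + 217·109
1 = 217·15877 − 5244·657
1 = −5244·16534 + 5461·15877
1 = 5461·263887 − 87159·16534
Thus 16534·(-87159) ≡ 1 (mod 263887); reducing, -87159 mod 263887 = 176728.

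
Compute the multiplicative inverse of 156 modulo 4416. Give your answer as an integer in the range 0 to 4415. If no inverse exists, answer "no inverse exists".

no inverse exists

Euclidean algorithm on 4416, 156:
4416 = 28·156 + 48
156 = 3·48 + 12
48 = 4·12 + 0
The gcd is 12, not 1, hence no inverse exists.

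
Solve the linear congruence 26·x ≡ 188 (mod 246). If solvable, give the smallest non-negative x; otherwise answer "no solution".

64

First find gcd(26, 246):
246 = 9×26 + 12
26 = 2×12 + 2
12 = 6×2 + 0
gcd = 2 and 2 | 188, so solutions exist. Divide through by 2: 13x ≡ 94 (mod 123).
Now find 13⁻¹ mod 123:
123 = 9×13 + 6
13 = 2×6 + 1
6 = 6×1 + 0
Back-substitute:
1 = 13 − 2·6
1 = −2·123 + 19·13
So 13⁻¹ ≡ 19 (mod 123).
Then x ≡ 19·94 ≡ 64 (mod 123); the smallest non-negative solution is x = 64.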